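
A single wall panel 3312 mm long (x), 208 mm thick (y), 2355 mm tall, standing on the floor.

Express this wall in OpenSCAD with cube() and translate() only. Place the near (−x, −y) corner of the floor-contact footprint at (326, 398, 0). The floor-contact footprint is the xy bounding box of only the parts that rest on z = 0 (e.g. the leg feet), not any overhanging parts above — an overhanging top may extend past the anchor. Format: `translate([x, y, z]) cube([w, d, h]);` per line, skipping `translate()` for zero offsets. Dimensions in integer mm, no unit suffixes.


translate([326, 398, 0]) cube([3312, 208, 2355]);


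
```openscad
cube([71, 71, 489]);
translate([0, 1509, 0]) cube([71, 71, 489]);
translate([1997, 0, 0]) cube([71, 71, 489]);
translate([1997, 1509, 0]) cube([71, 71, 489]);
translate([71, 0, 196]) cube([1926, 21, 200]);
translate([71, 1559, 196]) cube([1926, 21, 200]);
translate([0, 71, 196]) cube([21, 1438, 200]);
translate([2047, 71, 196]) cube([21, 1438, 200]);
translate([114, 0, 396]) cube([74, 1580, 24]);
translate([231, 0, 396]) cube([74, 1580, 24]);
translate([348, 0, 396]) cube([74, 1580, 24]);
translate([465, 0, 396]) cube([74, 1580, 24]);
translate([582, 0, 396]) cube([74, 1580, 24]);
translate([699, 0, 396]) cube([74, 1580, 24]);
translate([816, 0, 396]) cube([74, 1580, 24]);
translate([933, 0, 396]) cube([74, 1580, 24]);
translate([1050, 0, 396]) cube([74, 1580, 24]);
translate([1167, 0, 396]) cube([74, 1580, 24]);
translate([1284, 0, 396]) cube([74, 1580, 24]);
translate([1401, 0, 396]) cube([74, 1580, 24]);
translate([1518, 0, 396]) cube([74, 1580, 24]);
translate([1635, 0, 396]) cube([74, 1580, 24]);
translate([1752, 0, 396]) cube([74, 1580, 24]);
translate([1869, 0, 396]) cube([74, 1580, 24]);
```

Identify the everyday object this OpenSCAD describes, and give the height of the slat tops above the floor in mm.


A bed frame. The slat-top height is 420 mm.

Four posts, four rails, and a row of slats — a bed frame. Slats sit on the rails at z = 196 + 200 = 396; with slat thickness 24, the top is 420 mm.


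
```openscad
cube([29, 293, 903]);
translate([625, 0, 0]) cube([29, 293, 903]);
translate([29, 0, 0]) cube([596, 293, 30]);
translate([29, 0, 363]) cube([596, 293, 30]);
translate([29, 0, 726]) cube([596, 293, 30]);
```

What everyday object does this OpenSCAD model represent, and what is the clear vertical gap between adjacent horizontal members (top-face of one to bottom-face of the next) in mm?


A bookshelf. The clear shelf gap is 333 mm.

Two tall side panels with 3 horizontal boards between them — a bookshelf. The first two shelf undersides are at z = 0 and z = 363; with shelf thickness 30, the clear gap is 363 − 0 − 30 = 333 mm.


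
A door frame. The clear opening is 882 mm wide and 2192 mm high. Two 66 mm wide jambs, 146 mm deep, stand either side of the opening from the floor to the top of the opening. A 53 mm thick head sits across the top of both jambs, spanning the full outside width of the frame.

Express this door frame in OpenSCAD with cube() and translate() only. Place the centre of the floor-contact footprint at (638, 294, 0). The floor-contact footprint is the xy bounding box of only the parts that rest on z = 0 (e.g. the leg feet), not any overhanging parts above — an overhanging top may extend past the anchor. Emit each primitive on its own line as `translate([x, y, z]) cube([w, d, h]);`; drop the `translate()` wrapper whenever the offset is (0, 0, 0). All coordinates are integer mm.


translate([131, 221, 0]) cube([66, 146, 2192]);
translate([1079, 221, 0]) cube([66, 146, 2192]);
translate([131, 221, 2192]) cube([1014, 146, 53]);


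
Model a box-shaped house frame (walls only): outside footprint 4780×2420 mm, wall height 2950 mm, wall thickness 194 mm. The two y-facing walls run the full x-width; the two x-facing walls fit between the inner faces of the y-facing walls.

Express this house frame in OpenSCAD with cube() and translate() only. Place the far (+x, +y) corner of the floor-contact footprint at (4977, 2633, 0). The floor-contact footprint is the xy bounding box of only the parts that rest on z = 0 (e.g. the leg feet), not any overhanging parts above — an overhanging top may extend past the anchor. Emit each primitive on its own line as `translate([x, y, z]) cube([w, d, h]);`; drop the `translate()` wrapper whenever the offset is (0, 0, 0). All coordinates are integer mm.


translate([197, 213, 0]) cube([4780, 194, 2950]);
translate([197, 2439, 0]) cube([4780, 194, 2950]);
translate([197, 407, 0]) cube([194, 2032, 2950]);
translate([4783, 407, 0]) cube([194, 2032, 2950]);


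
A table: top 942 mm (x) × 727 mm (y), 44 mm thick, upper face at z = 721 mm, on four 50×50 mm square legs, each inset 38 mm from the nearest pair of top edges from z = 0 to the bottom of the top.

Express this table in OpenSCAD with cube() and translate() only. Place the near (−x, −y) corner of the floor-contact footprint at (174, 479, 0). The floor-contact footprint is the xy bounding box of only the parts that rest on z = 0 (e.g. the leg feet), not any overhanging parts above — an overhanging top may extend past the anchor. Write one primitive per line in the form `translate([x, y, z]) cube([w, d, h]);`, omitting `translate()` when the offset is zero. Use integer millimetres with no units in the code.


translate([136, 441, 677]) cube([942, 727, 44]);
translate([174, 479, 0]) cube([50, 50, 677]);
translate([990, 479, 0]) cube([50, 50, 677]);
translate([174, 1080, 0]) cube([50, 50, 677]);
translate([990, 1080, 0]) cube([50, 50, 677]);


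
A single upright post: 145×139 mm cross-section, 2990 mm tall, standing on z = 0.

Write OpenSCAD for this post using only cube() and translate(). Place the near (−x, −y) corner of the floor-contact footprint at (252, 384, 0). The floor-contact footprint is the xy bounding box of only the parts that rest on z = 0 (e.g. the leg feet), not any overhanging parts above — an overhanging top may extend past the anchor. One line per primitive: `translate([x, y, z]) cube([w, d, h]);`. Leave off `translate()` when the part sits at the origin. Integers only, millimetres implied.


translate([252, 384, 0]) cube([145, 139, 2990]);


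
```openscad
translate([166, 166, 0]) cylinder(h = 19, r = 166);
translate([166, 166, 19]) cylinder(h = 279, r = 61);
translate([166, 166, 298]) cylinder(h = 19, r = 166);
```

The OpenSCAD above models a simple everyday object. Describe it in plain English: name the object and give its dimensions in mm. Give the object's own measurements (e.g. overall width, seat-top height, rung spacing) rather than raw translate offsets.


A spool: two coaxial disc flanges of radius 166 mm and thickness 19 mm, joined by a core cylinder of radius 61 mm and height 279 mm. The lower flange rests on z = 0 and the three cylinders share a vertical axis.


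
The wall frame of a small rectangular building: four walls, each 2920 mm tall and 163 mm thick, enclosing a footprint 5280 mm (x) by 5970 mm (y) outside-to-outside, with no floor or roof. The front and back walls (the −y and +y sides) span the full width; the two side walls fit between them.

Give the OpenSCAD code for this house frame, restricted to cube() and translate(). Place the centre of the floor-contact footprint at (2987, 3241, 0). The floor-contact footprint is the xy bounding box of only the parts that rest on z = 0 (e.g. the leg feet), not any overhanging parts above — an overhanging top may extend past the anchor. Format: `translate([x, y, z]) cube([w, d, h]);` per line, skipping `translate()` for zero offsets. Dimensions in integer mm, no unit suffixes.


translate([347, 256, 0]) cube([5280, 163, 2920]);
translate([347, 6063, 0]) cube([5280, 163, 2920]);
translate([347, 419, 0]) cube([163, 5644, 2920]);
translate([5464, 419, 0]) cube([163, 5644, 2920]);


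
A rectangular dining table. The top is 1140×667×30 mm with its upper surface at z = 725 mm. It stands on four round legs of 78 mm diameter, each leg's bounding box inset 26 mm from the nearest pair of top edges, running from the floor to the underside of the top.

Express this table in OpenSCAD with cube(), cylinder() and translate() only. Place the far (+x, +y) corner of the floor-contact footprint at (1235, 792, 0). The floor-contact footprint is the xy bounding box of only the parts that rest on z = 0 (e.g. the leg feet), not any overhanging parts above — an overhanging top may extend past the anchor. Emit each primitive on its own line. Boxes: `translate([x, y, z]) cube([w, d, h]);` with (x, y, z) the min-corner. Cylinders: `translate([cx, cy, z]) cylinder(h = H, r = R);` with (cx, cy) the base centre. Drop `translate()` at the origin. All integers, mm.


translate([121, 151, 695]) cube([1140, 667, 30]);
translate([186, 216, 0]) cylinder(h = 695, r = 39);
translate([1196, 216, 0]) cylinder(h = 695, r = 39);
translate([186, 753, 0]) cylinder(h = 695, r = 39);
translate([1196, 753, 0]) cylinder(h = 695, r = 39);


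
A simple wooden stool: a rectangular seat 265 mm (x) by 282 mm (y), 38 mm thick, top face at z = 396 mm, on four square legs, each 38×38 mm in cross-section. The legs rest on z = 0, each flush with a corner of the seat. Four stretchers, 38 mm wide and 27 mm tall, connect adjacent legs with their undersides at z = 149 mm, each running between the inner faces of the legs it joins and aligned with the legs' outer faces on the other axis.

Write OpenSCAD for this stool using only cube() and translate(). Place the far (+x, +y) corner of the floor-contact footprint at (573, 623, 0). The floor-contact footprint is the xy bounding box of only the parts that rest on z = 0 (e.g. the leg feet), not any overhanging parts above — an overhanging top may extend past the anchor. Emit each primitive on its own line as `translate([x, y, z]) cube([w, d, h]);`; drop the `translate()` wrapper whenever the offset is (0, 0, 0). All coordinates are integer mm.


translate([308, 341, 358]) cube([265, 282, 38]);
translate([308, 341, 0]) cube([38, 38, 358]);
translate([535, 341, 0]) cube([38, 38, 358]);
translate([308, 585, 0]) cube([38, 38, 358]);
translate([535, 585, 0]) cube([38, 38, 358]);
translate([346, 341, 149]) cube([189, 38, 27]);
translate([346, 585, 149]) cube([189, 38, 27]);
translate([308, 379, 149]) cube([38, 206, 27]);
translate([535, 379, 149]) cube([38, 206, 27]);


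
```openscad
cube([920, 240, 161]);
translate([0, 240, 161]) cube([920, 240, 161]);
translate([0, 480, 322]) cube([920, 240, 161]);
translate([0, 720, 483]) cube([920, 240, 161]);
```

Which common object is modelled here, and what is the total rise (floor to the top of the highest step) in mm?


A staircase. The total rise is 644 mm.

4 identical blocks, each offset up and back from the previous — a staircase. Each step is 161 mm tall and there are 4 of them, so the total rise is 4 × 161 = 644 mm.


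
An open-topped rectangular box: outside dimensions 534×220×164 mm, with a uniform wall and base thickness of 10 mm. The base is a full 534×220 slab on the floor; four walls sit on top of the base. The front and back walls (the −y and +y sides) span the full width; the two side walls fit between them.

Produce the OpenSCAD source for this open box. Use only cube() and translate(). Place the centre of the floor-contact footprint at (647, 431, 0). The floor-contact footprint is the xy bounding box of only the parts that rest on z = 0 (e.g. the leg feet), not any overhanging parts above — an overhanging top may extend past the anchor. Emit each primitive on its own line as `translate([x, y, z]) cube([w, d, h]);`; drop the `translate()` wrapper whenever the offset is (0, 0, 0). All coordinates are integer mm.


translate([380, 321, 0]) cube([534, 220, 10]);
translate([380, 321, 10]) cube([534, 10, 154]);
translate([380, 531, 10]) cube([534, 10, 154]);
translate([380, 331, 10]) cube([10, 200, 154]);
translate([904, 331, 10]) cube([10, 200, 154]);


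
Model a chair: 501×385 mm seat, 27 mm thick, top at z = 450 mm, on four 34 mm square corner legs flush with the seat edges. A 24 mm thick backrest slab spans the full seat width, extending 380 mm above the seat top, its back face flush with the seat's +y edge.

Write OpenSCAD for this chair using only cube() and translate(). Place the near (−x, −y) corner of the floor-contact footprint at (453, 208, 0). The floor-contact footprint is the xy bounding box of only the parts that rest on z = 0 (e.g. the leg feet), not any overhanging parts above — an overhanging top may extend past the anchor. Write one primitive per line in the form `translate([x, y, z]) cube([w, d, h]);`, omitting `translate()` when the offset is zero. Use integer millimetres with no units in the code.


// leg_h = 450 - 27 = 423
translate([453, 208, 423]) cube([501, 385, 27]);
translate([453, 208, 0]) cube([34, 34, 423]);
translate([920, 208, 0]) cube([34, 34, 423]);
translate([453, 559, 0]) cube([34, 34, 423]);
translate([920, 559, 0]) cube([34, 34, 423]);
translate([453, 569, 450]) cube([501, 24, 380]);


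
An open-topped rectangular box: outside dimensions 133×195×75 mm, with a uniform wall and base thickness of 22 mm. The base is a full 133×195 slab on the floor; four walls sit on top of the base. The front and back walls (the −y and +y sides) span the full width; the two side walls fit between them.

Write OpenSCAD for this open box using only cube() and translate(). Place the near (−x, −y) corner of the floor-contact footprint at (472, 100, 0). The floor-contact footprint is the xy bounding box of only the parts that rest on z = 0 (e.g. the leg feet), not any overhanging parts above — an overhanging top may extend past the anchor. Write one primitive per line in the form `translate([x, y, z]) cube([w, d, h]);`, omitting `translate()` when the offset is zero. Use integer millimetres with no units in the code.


translate([472, 100, 0]) cube([133, 195, 22]);
translate([472, 100, 22]) cube([133, 22, 53]);
translate([472, 273, 22]) cube([133, 22, 53]);
translate([472, 122, 22]) cube([22, 151, 53]);
translate([583, 122, 22]) cube([22, 151, 53]);


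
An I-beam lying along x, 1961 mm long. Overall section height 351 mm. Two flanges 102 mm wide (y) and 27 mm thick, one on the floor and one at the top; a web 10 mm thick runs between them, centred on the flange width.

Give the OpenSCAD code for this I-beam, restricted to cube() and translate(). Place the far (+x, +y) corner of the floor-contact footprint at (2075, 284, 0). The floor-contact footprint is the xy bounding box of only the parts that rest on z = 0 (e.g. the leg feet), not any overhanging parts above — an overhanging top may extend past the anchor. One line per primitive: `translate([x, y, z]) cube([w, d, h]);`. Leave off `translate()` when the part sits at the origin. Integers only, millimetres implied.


translate([114, 182, 0]) cube([1961, 102, 27]);
translate([114, 228, 27]) cube([1961, 10, 297]);
translate([114, 182, 324]) cube([1961, 102, 27]);


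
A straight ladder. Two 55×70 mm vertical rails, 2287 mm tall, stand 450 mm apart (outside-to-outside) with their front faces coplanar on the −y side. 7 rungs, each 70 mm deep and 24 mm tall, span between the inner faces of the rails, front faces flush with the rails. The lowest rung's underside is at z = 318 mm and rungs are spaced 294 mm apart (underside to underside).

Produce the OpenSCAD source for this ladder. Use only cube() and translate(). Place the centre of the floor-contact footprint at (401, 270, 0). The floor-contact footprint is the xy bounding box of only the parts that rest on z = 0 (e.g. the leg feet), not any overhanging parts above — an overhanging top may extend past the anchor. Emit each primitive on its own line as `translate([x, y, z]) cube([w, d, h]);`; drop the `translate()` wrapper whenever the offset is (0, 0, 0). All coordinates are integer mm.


// rung span = 450 - 2*55 = 340
// rung[k] z = 318 + k*294
translate([176, 235, 0]) cube([55, 70, 2287]);
translate([571, 235, 0]) cube([55, 70, 2287]);
translate([231, 235, 318]) cube([340, 70, 24]);
translate([231, 235, 612]) cube([340, 70, 24]);
translate([231, 235, 906]) cube([340, 70, 24]);
translate([231, 235, 1200]) cube([340, 70, 24]);
translate([231, 235, 1494]) cube([340, 70, 24]);
translate([231, 235, 1788]) cube([340, 70, 24]);
translate([231, 235, 2082]) cube([340, 70, 24]);


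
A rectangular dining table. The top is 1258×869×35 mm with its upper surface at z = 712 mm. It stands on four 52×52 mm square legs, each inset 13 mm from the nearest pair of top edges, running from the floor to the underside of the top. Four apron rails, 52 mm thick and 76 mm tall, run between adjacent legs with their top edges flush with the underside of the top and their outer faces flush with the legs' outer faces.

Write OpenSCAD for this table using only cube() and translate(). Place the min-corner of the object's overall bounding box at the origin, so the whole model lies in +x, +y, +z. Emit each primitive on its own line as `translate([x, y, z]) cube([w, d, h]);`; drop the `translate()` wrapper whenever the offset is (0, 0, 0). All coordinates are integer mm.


translate([0, 0, 677]) cube([1258, 869, 35]);
translate([13, 13, 0]) cube([52, 52, 677]);
translate([1193, 13, 0]) cube([52, 52, 677]);
translate([13, 804, 0]) cube([52, 52, 677]);
translate([1193, 804, 0]) cube([52, 52, 677]);
translate([65, 13, 601]) cube([1128, 52, 76]);
translate([65, 804, 601]) cube([1128, 52, 76]);
translate([13, 65, 601]) cube([52, 739, 76]);
translate([1193, 65, 601]) cube([52, 739, 76]);


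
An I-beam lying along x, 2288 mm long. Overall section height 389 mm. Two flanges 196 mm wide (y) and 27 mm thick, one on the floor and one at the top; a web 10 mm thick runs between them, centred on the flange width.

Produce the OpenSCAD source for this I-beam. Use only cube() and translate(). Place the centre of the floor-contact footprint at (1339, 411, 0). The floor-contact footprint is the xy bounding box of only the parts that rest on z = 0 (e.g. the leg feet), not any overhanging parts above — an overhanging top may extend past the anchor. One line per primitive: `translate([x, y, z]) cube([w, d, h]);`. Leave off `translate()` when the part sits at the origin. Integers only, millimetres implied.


translate([195, 313, 0]) cube([2288, 196, 27]);
translate([195, 406, 27]) cube([2288, 10, 335]);
translate([195, 313, 362]) cube([2288, 196, 27]);


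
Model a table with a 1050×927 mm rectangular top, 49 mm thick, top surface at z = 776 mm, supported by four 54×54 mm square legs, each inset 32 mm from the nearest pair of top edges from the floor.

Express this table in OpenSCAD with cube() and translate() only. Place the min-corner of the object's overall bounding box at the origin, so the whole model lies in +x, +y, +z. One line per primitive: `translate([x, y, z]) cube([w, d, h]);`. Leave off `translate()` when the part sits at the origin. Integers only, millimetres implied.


// leg_h = 776 - 49 = 727
translate([0, 0, 727]) cube([1050, 927, 49]);
translate([32, 32, 0]) cube([54, 54, 727]);
translate([964, 32, 0]) cube([54, 54, 727]);
translate([32, 841, 0]) cube([54, 54, 727]);
translate([964, 841, 0]) cube([54, 54, 727]);


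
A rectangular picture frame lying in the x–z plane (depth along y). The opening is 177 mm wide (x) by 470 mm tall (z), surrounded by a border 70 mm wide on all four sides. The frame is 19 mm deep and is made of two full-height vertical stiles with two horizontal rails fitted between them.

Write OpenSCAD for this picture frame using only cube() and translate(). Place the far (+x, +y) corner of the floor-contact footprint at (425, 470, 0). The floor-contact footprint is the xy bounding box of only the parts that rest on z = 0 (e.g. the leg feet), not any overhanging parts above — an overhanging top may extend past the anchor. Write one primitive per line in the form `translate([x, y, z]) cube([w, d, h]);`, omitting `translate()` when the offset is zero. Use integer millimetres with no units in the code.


translate([108, 451, 0]) cube([70, 19, 610]);
translate([355, 451, 0]) cube([70, 19, 610]);
translate([178, 451, 0]) cube([177, 19, 70]);
translate([178, 451, 540]) cube([177, 19, 70]);


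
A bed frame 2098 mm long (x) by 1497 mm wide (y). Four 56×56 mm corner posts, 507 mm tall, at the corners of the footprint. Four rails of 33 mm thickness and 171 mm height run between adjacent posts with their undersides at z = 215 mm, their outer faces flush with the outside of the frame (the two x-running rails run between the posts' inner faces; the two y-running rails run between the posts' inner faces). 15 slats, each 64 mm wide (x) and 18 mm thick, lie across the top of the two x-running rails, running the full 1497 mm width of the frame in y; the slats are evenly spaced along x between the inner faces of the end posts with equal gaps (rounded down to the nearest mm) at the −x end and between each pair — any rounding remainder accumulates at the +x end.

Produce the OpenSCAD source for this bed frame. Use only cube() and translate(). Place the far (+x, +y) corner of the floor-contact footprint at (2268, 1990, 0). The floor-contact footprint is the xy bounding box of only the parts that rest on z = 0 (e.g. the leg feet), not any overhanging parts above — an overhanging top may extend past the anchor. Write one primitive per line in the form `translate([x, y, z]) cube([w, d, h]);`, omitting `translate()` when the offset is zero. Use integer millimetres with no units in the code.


// slat z = rail_z + rail_h = 215 + 171 = 386
// slat gap = ⌊(1986 − 15·64) / 16⌋ = 64
translate([170, 493, 0]) cube([56, 56, 507]);
translate([170, 1934, 0]) cube([56, 56, 507]);
translate([2212, 493, 0]) cube([56, 56, 507]);
translate([2212, 1934, 0]) cube([56, 56, 507]);
translate([226, 493, 215]) cube([1986, 33, 171]);
translate([226, 1957, 215]) cube([1986, 33, 171]);
translate([170, 549, 215]) cube([33, 1385, 171]);
translate([2235, 549, 215]) cube([33, 1385, 171]);
translate([290, 493, 386]) cube([64, 1497, 18]);
translate([418, 493, 386]) cube([64, 1497, 18]);
translate([546, 493, 386]) cube([64, 1497, 18]);
translate([674, 493, 386]) cube([64, 1497, 18]);
translate([802, 493, 386]) cube([64, 1497, 18]);
translate([930, 493, 386]) cube([64, 1497, 18]);
translate([1058, 493, 386]) cube([64, 1497, 18]);
translate([1186, 493, 386]) cube([64, 1497, 18]);
translate([1314, 493, 386]) cube([64, 1497, 18]);
translate([1442, 493, 386]) cube([64, 1497, 18]);
translate([1570, 493, 386]) cube([64, 1497, 18]);
translate([1698, 493, 386]) cube([64, 1497, 18]);
translate([1826, 493, 386]) cube([64, 1497, 18]);
translate([1954, 493, 386]) cube([64, 1497, 18]);
translate([2082, 493, 386]) cube([64, 1497, 18]);


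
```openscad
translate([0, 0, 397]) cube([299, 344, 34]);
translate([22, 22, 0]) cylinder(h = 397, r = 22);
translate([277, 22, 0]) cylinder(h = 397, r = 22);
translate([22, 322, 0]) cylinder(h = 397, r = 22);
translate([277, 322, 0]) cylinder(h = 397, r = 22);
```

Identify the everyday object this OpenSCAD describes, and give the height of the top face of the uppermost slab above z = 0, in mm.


A stool. The seat height is 431 mm.

A 299×344×34 slab at z = 397 on four corner cylinders — a stool. The seat top is 397 + 34 = 431 mm.


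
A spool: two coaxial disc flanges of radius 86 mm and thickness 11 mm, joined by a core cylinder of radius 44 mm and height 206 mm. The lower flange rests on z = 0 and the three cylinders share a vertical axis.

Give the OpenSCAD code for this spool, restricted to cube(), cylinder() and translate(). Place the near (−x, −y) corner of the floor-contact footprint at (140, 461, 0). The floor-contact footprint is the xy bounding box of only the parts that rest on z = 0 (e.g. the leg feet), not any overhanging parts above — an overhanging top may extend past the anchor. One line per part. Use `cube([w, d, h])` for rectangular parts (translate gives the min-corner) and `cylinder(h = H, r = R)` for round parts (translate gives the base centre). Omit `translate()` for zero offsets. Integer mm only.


translate([226, 547, 0]) cylinder(h = 11, r = 86);
translate([226, 547, 11]) cylinder(h = 206, r = 44);
translate([226, 547, 217]) cylinder(h = 11, r = 86);


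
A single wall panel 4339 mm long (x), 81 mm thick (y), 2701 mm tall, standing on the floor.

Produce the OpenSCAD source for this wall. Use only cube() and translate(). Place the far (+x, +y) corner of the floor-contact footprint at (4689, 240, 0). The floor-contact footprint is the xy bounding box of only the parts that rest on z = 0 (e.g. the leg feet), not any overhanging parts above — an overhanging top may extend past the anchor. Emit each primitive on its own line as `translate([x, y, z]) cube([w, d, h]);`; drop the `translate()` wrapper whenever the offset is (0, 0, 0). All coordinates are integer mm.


translate([350, 159, 0]) cube([4339, 81, 2701]);


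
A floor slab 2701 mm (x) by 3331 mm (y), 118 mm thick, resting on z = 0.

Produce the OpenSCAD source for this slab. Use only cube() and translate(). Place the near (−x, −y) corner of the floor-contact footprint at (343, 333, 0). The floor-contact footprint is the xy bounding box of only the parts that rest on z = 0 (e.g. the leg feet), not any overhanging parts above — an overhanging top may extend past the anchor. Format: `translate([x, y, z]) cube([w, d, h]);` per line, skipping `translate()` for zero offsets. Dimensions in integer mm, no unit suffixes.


translate([343, 333, 0]) cube([2701, 3331, 118]);


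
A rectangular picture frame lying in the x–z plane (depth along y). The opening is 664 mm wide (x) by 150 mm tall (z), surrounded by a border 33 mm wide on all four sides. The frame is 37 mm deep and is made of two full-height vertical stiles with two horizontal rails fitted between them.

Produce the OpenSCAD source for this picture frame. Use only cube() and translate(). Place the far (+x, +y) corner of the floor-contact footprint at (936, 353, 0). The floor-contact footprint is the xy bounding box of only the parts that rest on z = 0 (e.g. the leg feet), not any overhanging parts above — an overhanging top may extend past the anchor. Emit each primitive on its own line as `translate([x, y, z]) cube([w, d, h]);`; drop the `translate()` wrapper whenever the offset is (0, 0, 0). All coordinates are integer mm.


translate([206, 316, 0]) cube([33, 37, 216]);
translate([903, 316, 0]) cube([33, 37, 216]);
translate([239, 316, 0]) cube([664, 37, 33]);
translate([239, 316, 183]) cube([664, 37, 33]);


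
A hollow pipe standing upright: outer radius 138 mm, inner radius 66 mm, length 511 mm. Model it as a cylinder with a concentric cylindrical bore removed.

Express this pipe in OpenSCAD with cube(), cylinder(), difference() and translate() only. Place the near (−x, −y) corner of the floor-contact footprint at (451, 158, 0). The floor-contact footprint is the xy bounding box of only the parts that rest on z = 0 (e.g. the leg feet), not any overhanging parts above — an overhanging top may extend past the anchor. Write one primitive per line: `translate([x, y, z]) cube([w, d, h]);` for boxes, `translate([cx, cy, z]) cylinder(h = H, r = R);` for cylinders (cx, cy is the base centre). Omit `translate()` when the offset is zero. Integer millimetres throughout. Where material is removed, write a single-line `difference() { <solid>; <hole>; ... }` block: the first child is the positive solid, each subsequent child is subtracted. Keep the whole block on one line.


difference() { translate([589, 296, 0]) cylinder(h = 511, r = 138); translate([589, 296, 0]) cylinder(h = 511, r = 66); }


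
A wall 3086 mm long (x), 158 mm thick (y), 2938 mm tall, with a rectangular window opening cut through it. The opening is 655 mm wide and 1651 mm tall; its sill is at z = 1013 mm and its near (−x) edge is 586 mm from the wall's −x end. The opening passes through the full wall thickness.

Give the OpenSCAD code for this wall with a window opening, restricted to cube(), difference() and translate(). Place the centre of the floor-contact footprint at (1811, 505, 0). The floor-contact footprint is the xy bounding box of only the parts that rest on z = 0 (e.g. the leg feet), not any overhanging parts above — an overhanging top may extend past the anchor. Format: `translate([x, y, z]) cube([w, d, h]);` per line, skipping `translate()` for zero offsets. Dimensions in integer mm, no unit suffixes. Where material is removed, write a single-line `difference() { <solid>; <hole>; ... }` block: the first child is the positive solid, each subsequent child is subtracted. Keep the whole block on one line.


difference() { translate([268, 426, 0]) cube([3086, 158, 2938]); translate([854, 426, 1013]) cube([655, 158, 1651]); }


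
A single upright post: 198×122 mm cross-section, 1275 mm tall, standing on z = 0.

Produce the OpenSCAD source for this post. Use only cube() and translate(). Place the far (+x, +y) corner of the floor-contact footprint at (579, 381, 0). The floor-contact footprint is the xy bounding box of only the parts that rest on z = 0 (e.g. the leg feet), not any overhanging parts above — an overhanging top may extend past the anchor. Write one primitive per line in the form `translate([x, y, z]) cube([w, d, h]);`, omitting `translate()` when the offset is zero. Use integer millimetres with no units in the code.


translate([381, 259, 0]) cube([198, 122, 1275]);


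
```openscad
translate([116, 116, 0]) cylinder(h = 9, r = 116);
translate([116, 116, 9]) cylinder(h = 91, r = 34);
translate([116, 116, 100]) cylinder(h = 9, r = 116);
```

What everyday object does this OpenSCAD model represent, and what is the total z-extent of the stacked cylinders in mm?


A spool. The overall height is 109 mm.

Three coaxial cylinders, large–small–large — a spool. Two 9 mm flanges and a 91 mm core give 9 + 91 + 9 = 109 mm.


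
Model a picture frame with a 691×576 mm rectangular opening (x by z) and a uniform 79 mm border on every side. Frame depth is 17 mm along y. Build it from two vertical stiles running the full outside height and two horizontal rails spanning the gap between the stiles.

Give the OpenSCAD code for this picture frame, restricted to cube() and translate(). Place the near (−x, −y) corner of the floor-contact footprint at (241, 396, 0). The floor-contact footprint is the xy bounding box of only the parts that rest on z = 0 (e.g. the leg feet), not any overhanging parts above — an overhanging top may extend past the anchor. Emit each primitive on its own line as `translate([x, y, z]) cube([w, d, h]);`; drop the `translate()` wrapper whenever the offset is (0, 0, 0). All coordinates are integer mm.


translate([241, 396, 0]) cube([79, 17, 734]);
translate([1011, 396, 0]) cube([79, 17, 734]);
translate([320, 396, 0]) cube([691, 17, 79]);
translate([320, 396, 655]) cube([691, 17, 79]);


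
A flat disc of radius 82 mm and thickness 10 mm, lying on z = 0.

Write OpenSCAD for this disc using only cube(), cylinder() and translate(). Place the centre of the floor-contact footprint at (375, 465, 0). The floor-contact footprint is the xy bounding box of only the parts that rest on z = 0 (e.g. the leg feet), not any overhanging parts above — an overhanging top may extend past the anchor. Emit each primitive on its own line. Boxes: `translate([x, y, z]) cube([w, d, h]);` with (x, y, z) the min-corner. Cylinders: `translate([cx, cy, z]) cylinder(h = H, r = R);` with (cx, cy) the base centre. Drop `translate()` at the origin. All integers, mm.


translate([375, 465, 0]) cylinder(h = 10, r = 82);


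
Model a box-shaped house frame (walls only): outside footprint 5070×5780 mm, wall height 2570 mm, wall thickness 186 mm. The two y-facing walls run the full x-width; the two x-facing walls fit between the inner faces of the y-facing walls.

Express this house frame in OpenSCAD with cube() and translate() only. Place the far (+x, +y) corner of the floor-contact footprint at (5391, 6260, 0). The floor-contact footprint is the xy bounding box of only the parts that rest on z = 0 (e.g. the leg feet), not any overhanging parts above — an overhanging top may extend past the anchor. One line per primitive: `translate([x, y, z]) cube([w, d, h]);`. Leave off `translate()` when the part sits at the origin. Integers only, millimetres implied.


translate([321, 480, 0]) cube([5070, 186, 2570]);
translate([321, 6074, 0]) cube([5070, 186, 2570]);
translate([321, 666, 0]) cube([186, 5408, 2570]);
translate([5205, 666, 0]) cube([186, 5408, 2570]);


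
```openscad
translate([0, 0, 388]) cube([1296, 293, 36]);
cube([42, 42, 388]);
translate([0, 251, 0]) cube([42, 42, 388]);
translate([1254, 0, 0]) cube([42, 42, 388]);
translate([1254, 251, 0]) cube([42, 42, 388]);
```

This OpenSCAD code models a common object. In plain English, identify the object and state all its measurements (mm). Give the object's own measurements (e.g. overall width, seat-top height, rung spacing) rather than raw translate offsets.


A long wooden bench with a 1296 mm (x) × 293 mm (y) seat, 36 mm thick, its top surface 424 mm above the floor. Four 42 mm square legs at the seat corners, flush with the edges, run from z = 0 to the seat underside.


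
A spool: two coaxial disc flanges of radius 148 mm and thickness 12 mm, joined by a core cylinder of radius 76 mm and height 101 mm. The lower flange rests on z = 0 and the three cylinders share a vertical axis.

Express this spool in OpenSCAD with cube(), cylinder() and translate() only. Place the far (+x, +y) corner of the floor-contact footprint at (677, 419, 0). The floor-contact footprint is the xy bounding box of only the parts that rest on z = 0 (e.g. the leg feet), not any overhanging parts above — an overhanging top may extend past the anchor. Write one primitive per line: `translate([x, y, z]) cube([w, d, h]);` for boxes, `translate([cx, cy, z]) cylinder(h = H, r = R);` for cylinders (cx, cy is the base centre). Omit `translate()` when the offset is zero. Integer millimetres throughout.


translate([529, 271, 0]) cylinder(h = 12, r = 148);
translate([529, 271, 12]) cylinder(h = 101, r = 76);
translate([529, 271, 113]) cylinder(h = 12, r = 148);


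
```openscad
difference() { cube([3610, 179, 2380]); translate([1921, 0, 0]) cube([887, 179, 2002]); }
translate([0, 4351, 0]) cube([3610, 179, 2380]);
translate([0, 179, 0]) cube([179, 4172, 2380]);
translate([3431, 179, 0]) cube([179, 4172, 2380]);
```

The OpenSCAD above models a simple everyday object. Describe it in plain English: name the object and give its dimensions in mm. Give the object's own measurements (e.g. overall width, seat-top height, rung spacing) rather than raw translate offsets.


A single room: four walls, each 2380 mm tall and 179 mm thick, enclosing an outside footprint 3610×4530 mm (x × y), no floor or roof. The front and back walls (−y and +y sides) run the full x-width; the side walls fit between their inner faces. A door opening 887 mm wide and 2002 mm tall is cut through the front wall from the floor up, its −x edge 1921 mm from the wall's −x end.


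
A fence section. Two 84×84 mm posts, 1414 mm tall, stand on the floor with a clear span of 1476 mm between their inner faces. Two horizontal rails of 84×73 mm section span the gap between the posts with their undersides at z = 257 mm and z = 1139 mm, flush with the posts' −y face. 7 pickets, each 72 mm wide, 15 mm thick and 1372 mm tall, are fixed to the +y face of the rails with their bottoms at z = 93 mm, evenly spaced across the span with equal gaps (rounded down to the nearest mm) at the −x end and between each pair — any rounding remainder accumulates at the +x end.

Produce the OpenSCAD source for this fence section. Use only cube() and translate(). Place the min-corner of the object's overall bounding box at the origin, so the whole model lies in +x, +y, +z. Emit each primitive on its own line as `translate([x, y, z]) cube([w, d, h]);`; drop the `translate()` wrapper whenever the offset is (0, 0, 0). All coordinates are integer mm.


cube([84, 84, 1414]);
translate([1560, 0, 0]) cube([84, 84, 1414]);
translate([84, 0, 257]) cube([1476, 84, 73]);
translate([84, 0, 1139]) cube([1476, 84, 73]);
translate([205, 84, 93]) cube([72, 15, 1372]);
translate([398, 84, 93]) cube([72, 15, 1372]);
translate([591, 84, 93]) cube([72, 15, 1372]);
translate([784, 84, 93]) cube([72, 15, 1372]);
translate([977, 84, 93]) cube([72, 15, 1372]);
translate([1170, 84, 93]) cube([72, 15, 1372]);
translate([1363, 84, 93]) cube([72, 15, 1372]);


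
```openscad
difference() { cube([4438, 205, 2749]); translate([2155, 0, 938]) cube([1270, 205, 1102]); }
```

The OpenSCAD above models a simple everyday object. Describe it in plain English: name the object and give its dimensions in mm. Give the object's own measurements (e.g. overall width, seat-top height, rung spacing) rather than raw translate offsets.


A wall 4438 mm long (x), 205 mm thick (y), 2749 mm tall, with a rectangular window opening cut through it. The opening is 1270 mm wide and 1102 mm tall; its sill is at z = 938 mm and its near (−x) edge is 2155 mm from the wall's −x end. The opening passes through the full wall thickness.


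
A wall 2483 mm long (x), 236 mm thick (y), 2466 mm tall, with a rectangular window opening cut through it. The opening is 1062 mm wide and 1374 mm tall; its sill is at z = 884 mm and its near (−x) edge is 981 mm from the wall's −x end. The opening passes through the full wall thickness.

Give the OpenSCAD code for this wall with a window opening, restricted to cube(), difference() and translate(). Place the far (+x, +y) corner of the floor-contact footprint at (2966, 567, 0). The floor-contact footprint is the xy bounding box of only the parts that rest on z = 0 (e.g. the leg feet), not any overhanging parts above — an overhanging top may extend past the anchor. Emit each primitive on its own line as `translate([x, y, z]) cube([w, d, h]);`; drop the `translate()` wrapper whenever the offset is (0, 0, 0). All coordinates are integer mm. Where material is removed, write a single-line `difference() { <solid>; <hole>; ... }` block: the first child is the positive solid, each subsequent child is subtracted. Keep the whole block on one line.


difference() { translate([483, 331, 0]) cube([2483, 236, 2466]); translate([1464, 331, 884]) cube([1062, 236, 1374]); }


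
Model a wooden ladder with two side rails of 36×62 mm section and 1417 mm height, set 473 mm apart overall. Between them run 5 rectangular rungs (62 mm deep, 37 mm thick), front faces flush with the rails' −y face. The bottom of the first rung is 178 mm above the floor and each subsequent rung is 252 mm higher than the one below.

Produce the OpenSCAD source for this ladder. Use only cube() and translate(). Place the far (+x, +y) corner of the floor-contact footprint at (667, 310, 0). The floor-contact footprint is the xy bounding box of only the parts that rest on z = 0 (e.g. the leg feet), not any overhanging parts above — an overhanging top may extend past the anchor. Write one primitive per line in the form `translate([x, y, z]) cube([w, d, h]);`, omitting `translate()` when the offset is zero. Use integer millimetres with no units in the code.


translate([194, 248, 0]) cube([36, 62, 1417]);
translate([631, 248, 0]) cube([36, 62, 1417]);
translate([230, 248, 178]) cube([401, 62, 37]);
translate([230, 248, 430]) cube([401, 62, 37]);
translate([230, 248, 682]) cube([401, 62, 37]);
translate([230, 248, 934]) cube([401, 62, 37]);
translate([230, 248, 1186]) cube([401, 62, 37]);


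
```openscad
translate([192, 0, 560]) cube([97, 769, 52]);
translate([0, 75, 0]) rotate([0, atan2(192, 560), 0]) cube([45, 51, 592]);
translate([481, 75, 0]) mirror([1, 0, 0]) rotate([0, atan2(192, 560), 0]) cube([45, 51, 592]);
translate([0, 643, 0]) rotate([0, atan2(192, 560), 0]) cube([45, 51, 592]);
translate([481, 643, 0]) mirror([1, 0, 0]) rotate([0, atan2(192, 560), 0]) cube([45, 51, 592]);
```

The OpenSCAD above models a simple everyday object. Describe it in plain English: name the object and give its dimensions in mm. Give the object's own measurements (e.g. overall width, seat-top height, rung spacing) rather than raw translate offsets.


A sawhorse. A 97×769×52 mm beam (x, y, z) sits on two A-frame leg pairs. Each pair is two raked legs of 45×51 mm section (51 mm along y) splaying symmetrically in x. Each leg rises 560 mm vertically over 192 mm of horizontal reach and is 592 mm long along its own axis. Every leg's outer bottom edge rests on the floor and its outer top edge meets a bottom edge of the beam — the left legs (tilting toward +x) meet the beam's −x bottom edge, the right legs (their mirror images, tilting toward −x) meet its +x bottom edge — so the leg tops tuck under the beam, the beam's underside is 560 mm above the floor, and the feet are 481 mm apart outside-to-outside with the beam centred between them. The two leg pairs are set in 75 mm from either end of the beam.
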